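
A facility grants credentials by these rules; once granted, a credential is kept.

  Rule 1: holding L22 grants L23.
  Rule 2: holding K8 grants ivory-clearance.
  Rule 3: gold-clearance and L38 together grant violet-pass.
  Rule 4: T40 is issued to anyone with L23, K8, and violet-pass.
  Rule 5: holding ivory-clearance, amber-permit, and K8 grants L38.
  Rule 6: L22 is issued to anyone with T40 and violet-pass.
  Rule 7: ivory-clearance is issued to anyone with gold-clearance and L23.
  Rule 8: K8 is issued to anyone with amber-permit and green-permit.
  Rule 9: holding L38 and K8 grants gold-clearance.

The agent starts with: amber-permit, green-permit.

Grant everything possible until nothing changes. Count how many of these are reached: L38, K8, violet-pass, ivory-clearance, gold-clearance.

5

Holding amber-permit and green-permit grants K8 (Rule 8).
Holding K8 grants ivory-clearance (Rule 2).
Holding ivory-clearance, amber-permit, and K8 grants L38 (Rule 5).
Holding L38 and K8 grants gold-clearance (Rule 9).
Holding gold-clearance and L38 grants violet-pass (Rule 3).
L38: reached.
K8: reached.
violet-pass: reached.
ivory-clearance: reached.
gold-clearance: reached.
All 5 are reached.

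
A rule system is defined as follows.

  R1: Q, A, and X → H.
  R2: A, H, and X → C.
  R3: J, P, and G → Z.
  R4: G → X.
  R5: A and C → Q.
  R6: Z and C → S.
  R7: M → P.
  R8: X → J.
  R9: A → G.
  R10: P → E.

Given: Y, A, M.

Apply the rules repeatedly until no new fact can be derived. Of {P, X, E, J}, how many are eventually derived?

M holds, so P follows (R7).
From A, R9 gives G.
From G, R4 gives X.
From P, R10 gives E.
From X, R8 gives J.
P: reached.
X: reached.
E: reached.
J: reached.
All 4 are reached.

4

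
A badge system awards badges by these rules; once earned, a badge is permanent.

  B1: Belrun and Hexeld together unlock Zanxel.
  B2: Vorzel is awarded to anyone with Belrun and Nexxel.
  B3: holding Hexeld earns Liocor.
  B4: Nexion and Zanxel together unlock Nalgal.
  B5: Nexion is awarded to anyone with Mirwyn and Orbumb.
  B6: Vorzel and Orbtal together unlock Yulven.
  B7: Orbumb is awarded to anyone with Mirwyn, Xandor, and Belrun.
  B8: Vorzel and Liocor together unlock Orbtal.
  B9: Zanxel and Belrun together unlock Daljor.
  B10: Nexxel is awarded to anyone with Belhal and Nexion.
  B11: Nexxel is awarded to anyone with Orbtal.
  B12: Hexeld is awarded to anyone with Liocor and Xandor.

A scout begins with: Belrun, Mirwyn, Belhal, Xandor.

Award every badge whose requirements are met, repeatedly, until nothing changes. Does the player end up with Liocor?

No

Liocor would need Hexeld (B3), but Hexeld is never earned.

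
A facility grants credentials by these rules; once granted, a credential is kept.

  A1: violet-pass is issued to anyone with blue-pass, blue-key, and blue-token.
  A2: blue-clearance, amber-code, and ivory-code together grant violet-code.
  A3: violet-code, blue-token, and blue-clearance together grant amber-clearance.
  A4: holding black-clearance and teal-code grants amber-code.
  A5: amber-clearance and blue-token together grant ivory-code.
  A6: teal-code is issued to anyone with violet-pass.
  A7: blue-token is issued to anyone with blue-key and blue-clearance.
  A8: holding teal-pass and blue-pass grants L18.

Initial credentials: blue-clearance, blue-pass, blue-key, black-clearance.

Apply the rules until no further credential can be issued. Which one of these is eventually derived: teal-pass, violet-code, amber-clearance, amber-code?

amber-code

Holding blue-key and blue-clearance grants blue-token (A7).
Holding blue-pass, blue-key, and blue-token grants violet-pass (A1).
Holding violet-pass grants teal-code (A6).
Holding black-clearance and teal-code grants amber-code (A4).
amber-clearance would need violet-code, blue-token, and blue-clearance (A3), but violet-code is never granted. violet-code would need blue-clearance, amber-code, and ivory-code (A2), but ivory-code is never granted. No rule produces teal-pass, and it is not given.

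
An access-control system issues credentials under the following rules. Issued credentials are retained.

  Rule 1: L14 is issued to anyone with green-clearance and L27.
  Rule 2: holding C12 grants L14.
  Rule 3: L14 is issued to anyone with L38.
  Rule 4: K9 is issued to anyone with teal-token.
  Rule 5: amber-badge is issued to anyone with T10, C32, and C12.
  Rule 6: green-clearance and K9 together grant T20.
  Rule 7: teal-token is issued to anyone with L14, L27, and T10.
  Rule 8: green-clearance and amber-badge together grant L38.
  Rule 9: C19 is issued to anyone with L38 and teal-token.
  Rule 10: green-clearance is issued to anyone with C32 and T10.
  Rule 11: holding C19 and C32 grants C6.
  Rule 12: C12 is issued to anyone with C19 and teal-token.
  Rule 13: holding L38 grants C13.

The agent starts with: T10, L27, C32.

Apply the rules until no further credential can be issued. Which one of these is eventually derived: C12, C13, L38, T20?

Holding C32 and T10 grants green-clearance (Rule 10).
Holding green-clearance and L27 grants L14 (Rule 1).
Holding L14, L27, and T10 grants teal-token (Rule 7).
Holding teal-token grants K9 (Rule 4).
Holding green-clearance and K9 grants T20 (Rule 6).
C12 would need C19 and teal-token (Rule 12), but C19 is never granted. C13 would need L38 (Rule 13), but L38 is never granted. L38 would need green-clearance and amber-badge (Rule 8), but amber-badge is never granted.

T20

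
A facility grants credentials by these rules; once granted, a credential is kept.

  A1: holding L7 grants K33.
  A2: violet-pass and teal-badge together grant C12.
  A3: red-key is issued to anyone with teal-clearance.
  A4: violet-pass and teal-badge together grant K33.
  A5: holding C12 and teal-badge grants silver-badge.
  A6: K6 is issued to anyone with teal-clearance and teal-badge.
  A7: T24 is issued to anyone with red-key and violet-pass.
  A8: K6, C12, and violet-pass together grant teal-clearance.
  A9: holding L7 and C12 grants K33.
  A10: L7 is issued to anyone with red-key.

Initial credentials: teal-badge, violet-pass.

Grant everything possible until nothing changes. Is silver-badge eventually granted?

Holding violet-pass and teal-badge grants C12 (A2).
Holding C12 and teal-badge grants silver-badge (A5).

Yes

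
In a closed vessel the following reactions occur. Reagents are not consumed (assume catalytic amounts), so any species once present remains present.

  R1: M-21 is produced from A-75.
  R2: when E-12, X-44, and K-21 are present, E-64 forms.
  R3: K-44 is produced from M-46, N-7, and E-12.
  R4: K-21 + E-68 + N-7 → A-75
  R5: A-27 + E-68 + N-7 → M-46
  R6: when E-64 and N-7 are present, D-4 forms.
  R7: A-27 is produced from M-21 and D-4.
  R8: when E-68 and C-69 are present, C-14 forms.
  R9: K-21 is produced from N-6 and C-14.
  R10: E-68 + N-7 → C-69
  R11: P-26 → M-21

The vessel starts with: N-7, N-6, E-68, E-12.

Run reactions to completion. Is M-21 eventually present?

E-68 and N-7 present → C-69 forms (R10).
E-68 and C-69 present → C-14 forms (R8).
N-6 and C-14 present → K-21 forms (R9).
K-21, E-68, and N-7 present → A-75 forms (R4).
A-75 present → M-21 forms (R1).

Yes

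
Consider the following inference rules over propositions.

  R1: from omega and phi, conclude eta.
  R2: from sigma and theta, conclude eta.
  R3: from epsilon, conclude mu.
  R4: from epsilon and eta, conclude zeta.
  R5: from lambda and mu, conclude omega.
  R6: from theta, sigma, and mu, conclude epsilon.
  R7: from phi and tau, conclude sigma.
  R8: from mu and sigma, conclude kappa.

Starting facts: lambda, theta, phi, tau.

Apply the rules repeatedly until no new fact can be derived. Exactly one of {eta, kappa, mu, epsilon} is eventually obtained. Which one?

phi and tau hold, so sigma follows (R7).
sigma and theta hold, so eta follows (R2).
mu would need epsilon (R3), but epsilon is never established. kappa would need mu and sigma (R8), but mu is never established. epsilon would need theta, sigma, and mu (R6), but mu is never established.

eta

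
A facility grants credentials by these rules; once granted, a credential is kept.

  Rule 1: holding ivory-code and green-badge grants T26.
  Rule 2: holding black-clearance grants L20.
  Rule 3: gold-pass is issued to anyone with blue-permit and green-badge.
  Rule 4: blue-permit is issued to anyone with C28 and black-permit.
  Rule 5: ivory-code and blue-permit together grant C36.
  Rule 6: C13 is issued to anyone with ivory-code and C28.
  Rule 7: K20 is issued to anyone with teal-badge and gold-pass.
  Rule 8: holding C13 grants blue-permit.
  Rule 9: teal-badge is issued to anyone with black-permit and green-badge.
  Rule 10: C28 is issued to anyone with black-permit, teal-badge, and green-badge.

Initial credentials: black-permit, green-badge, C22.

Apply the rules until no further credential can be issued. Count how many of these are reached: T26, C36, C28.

Holding black-permit and green-badge grants teal-badge (Rule 9).
Holding black-permit, teal-badge, and green-badge grants C28 (Rule 10).
T26 would need ivory-code and green-badge (Rule 1), but ivory-code is never granted.
C36 would need ivory-code and blue-permit (Rule 5), but ivory-code is never granted.
C28: reached.
Reached: C28 — 1 of the 3.

1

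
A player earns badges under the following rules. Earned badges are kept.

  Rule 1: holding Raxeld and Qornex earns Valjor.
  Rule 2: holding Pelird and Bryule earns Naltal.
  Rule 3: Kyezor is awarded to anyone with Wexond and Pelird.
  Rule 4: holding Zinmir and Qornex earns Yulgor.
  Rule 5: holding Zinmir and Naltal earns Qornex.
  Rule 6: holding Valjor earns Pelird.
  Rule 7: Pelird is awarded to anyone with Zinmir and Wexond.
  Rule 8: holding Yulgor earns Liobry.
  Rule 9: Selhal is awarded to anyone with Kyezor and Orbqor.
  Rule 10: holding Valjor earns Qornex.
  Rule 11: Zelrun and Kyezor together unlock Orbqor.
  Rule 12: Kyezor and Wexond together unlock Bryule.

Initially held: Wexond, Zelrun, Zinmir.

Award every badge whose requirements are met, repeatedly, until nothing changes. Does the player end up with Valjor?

No

Valjor would need Raxeld and Qornex (Rule 1), but Raxeld is never earned.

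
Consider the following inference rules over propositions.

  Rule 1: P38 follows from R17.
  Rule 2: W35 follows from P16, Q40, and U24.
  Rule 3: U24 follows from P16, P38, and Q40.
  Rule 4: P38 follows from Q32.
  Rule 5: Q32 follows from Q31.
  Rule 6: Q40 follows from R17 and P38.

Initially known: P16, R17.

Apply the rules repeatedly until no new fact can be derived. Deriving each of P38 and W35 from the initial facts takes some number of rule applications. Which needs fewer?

P38: From R17, Rule 1 gives P38. [1 rule application]
W35: R17 holds, so P38 follows (Rule 1). R17 and P38 hold, so Q40 follows (Rule 6). P16, P38, and Q40 hold, so U24 follows (Rule 3). P16, Q40, and U24 hold, so W35 follows (Rule 2). [4 rule applications]
P38 needs fewer.

P38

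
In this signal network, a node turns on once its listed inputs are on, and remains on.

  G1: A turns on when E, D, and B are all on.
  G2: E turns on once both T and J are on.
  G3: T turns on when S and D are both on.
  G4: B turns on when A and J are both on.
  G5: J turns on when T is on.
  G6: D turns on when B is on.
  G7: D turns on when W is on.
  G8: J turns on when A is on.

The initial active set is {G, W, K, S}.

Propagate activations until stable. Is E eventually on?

G7: W on → D on.
G3: S and D on → T on.
G5: T on → J on.
T and J are on, so E turns on (G2).

Yes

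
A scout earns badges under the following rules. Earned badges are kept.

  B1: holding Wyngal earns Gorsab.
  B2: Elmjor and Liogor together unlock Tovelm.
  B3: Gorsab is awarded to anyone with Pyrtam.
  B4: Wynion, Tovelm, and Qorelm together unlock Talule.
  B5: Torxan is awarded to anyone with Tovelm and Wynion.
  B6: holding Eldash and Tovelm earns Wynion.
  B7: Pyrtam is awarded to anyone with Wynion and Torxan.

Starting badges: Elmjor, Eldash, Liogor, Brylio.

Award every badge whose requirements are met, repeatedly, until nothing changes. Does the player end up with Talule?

No

Talule would need Wynion, Tovelm, and Qorelm (B4), but Qorelm is never earned.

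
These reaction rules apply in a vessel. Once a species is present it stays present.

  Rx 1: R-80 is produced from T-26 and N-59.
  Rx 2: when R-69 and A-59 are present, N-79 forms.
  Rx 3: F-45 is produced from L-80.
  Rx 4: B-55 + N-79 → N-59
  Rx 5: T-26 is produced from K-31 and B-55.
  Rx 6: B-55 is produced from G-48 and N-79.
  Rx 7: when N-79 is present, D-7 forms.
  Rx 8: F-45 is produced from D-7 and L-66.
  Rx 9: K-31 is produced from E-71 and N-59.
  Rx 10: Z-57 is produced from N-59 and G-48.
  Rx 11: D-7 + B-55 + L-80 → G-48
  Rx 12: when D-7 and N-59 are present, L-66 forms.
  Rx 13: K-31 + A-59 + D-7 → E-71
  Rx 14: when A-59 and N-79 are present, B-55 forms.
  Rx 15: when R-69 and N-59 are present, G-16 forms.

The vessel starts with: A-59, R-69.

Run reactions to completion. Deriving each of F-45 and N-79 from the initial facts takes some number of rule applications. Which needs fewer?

N-79: R-69 and A-59 present → N-79 forms (Rx 2). [1 rule application]
F-45: R-69 and A-59 present → N-79 forms (Rx 2). A-59 and N-79 present → B-55 forms (Rx 14). N-79 present → D-7 forms (Rx 7). B-55 and N-79 present → N-59 forms (Rx 4). D-7 and N-59 present → L-66 forms (Rx 12). D-7 and L-66 present → F-45 forms (Rx 8). [6 rule applications]
N-79 needs fewer.

N-79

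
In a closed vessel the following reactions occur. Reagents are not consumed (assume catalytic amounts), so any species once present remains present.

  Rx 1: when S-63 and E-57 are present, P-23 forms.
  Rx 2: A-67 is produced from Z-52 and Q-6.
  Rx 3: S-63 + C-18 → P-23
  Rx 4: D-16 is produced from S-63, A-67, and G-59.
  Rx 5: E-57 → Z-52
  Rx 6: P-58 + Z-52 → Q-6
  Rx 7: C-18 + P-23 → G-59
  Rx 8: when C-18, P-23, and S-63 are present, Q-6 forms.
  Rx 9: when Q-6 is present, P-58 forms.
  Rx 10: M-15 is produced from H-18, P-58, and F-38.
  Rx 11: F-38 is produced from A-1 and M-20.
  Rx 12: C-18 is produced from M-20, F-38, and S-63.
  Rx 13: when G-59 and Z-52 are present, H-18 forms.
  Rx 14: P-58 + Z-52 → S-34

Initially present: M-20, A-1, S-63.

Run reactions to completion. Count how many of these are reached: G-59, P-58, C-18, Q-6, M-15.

4

A-1 and M-20 present → F-38 forms (Rx 11).
M-20, F-38, and S-63 present → C-18 forms (Rx 12).
S-63 and C-18 present → P-23 forms (Rx 3).
C-18 and P-23 present → G-59 forms (Rx 7).
C-18, P-23, and S-63 present → Q-6 forms (Rx 8).
Q-6 present → P-58 forms (Rx 9).
G-59: reached.
P-58: reached.
C-18: reached.
Q-6: reached.
M-15 would need H-18, P-58, and F-38 (Rx 10), but H-18 never forms.
Reached: G-59, P-58, C-18, and Q-6 — 4 of the 5.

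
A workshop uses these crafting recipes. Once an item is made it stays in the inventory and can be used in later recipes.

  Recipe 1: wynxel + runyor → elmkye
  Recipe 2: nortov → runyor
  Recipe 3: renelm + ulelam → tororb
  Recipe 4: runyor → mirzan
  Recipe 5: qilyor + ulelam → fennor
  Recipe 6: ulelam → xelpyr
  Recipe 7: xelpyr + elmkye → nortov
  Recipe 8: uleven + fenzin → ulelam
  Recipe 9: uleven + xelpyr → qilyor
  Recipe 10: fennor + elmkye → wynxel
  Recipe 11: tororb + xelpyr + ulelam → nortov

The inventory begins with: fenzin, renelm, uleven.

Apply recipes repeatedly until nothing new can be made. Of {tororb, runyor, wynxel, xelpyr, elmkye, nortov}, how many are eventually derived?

4

Using Recipe 8, uleven and fenzin make ulelam.
ulelam → xelpyr (Recipe 6).
renelm + ulelam → tororb (Recipe 3).
tororb + xelpyr + ulelam → nortov (Recipe 11).
nortov → runyor (Recipe 2).
tororb: reached.
runyor: reached.
wynxel would need fennor and elmkye (Recipe 10), but elmkye is never obtained.
xelpyr: reached.
elmkye would need wynxel and runyor (Recipe 1), but wynxel is never obtained.
nortov: reached.
Reached: tororb, runyor, xelpyr, and nortov — 4 of the 6.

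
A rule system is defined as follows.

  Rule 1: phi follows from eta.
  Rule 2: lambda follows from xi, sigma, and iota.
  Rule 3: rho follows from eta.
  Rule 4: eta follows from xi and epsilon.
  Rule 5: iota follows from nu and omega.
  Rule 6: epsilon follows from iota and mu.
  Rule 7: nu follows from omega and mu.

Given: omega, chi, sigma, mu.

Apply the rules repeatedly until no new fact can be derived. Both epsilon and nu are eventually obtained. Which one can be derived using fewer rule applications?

nu: omega and mu hold, so nu follows (Rule 7). [1 rule application]
epsilon: omega and mu hold, so nu follows (Rule 7). nu and omega hold, so iota follows (Rule 5). iota and mu hold, so epsilon follows (Rule 6). [3 rule applications]
nu needs fewer.

nu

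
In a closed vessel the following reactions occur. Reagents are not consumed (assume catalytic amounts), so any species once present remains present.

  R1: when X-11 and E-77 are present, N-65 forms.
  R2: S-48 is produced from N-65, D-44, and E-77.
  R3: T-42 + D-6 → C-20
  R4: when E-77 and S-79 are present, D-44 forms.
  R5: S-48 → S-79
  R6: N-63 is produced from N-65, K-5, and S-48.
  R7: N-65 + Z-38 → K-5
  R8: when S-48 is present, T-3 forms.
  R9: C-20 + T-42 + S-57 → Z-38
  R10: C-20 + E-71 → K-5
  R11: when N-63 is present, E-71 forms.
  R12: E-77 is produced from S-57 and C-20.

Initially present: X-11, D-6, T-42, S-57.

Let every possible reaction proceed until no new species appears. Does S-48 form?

No

S-48 would need N-65, D-44, and E-77 (R2), but D-44 never forms.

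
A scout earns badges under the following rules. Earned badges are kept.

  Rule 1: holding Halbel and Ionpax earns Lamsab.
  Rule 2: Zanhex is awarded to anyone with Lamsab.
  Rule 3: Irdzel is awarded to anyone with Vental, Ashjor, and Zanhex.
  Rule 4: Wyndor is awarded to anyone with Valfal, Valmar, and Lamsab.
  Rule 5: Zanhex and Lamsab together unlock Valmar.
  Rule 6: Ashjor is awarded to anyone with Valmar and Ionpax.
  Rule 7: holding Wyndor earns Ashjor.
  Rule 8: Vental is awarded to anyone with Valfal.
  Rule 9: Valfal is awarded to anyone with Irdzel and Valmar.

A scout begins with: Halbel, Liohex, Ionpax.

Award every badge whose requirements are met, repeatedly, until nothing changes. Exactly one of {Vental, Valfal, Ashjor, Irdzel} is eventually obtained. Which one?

Ashjor

With Halbel and Ionpax, Lamsab is earned (Rule 1).
With Lamsab, Zanhex is earned (Rule 2).
With Zanhex and Lamsab, Valmar is earned (Rule 5).
With Valmar and Ionpax, Ashjor is earned (Rule 6).
Irdzel would need Vental, Ashjor, and Zanhex (Rule 3), but Vental is never earned. Valfal would need Irdzel and Valmar (Rule 9), but Irdzel is never earned. Vental would need Valfal (Rule 8), but Valfal is never earned.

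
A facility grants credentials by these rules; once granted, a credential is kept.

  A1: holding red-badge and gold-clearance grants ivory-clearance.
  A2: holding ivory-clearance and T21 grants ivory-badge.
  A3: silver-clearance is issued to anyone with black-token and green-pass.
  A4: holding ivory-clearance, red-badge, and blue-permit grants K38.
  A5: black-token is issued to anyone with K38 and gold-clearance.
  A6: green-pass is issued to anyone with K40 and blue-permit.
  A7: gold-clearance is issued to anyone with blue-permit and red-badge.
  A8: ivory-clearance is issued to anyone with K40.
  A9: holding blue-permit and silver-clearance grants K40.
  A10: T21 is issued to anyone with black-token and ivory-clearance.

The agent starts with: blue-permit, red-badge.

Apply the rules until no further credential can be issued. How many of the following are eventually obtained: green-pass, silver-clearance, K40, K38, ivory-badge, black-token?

Holding blue-permit and red-badge grants gold-clearance (A7).
Holding red-badge and gold-clearance grants ivory-clearance (A1).
Holding ivory-clearance, red-badge, and blue-permit grants K38 (A4).
Holding K38 and gold-clearance grants black-token (A5).
Holding black-token and ivory-clearance grants T21 (A10).
Holding ivory-clearance and T21 grants ivory-badge (A2).
green-pass would need K40 and blue-permit (A6), but K40 is never granted.
silver-clearance would need black-token and green-pass (A3), but green-pass is never granted.
K40 would need blue-permit and silver-clearance (A9), but silver-clearance is never granted.
K38: reached.
ivory-badge: reached.
black-token: reached.
Reached: K38, ivory-badge, and black-token — 3 of the 6.

3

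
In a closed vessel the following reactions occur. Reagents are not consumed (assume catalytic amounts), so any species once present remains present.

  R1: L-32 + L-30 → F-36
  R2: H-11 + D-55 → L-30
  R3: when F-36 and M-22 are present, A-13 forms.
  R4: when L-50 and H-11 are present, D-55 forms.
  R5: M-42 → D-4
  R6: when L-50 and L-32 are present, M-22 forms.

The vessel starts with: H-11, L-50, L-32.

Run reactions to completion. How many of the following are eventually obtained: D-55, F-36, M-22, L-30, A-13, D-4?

5

L-50 and H-11 present → D-55 forms (R4).
L-50 and L-32 present → M-22 forms (R6).
H-11 and D-55 present → L-30 forms (R2).
L-32 and L-30 present → F-36 forms (R1).
F-36 and M-22 present → A-13 forms (R3).
D-55: reached.
F-36: reached.
M-22: reached.
L-30: reached.
A-13: reached.
D-4 would need M-42 (R5), but M-42 never forms.
Reached: D-55, F-36, M-22, L-30, and A-13 — 5 of the 6.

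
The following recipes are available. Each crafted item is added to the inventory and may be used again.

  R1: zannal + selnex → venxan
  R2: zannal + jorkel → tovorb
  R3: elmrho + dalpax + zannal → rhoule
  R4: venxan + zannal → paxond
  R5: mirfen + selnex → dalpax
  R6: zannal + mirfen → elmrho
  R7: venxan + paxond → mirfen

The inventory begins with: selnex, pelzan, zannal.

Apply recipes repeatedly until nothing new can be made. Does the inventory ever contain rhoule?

Yes

zannal + selnex → venxan (R1).
venxan + zannal → paxond (R4).
Using R7, venxan and paxond make mirfen.
Using R6, zannal and mirfen make elmrho.
Using R5, mirfen and selnex make dalpax.
elmrho + dalpax + zannal → rhoule (R3).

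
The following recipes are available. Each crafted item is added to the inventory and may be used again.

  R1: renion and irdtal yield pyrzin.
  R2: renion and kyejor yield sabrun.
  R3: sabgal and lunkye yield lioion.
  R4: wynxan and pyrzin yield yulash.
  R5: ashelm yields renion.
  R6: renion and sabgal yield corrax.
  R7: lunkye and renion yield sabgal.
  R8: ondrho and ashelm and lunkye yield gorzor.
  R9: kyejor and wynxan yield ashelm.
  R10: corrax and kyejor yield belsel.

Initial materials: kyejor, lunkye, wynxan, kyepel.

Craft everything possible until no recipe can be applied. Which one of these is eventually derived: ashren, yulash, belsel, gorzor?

belsel

Using R9, kyejor and wynxan make ashelm.
ashelm → renion (R5).
lunkye and renion → sabgal (R7).
Using R6, renion and sabgal make corrax.
corrax and kyejor → belsel (R10).
No rule produces ashren, and it is not given. yulash would need wynxan and pyrzin (R4), but pyrzin is never obtained. gorzor would need ondrho, ashelm, and lunkye (R8), but ondrho is never obtained.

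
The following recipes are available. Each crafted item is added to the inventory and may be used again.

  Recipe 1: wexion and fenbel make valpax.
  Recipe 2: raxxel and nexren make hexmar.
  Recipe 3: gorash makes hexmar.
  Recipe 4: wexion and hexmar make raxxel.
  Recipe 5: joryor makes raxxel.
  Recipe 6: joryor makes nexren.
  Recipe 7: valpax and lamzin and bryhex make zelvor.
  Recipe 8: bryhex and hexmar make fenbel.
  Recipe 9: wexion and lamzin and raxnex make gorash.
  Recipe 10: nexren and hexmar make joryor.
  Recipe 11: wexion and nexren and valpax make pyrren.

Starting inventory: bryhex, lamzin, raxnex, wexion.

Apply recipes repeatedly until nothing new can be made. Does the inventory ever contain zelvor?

Yes

wexion and lamzin and raxnex → gorash (Recipe 9).
gorash → hexmar (Recipe 3).
bryhex and hexmar → fenbel (Recipe 8).
wexion and fenbel → valpax (Recipe 1).
Using Recipe 7, valpax, lamzin, and bryhex make zelvor.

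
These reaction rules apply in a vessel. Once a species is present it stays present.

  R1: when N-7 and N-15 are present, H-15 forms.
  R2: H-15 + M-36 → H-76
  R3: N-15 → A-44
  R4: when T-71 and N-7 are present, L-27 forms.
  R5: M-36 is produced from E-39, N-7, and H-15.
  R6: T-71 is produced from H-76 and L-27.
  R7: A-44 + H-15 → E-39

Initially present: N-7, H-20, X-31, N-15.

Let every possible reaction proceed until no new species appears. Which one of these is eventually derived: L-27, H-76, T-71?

H-76

N-15 present → A-44 forms (R3).
N-7 and N-15 present → H-15 forms (R1).
A-44 and H-15 present → E-39 forms (R7).
E-39, N-7, and H-15 present → M-36 forms (R5).
H-15 and M-36 present → H-76 forms (R2).
L-27 would need T-71 and N-7 (R4), but T-71 never forms. T-71 would need H-76 and L-27 (R6), but L-27 never forms.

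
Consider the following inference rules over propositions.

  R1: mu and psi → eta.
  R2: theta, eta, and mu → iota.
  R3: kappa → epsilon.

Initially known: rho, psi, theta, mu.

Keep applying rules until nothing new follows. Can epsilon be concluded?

No

epsilon would need kappa (R3), but kappa is never established.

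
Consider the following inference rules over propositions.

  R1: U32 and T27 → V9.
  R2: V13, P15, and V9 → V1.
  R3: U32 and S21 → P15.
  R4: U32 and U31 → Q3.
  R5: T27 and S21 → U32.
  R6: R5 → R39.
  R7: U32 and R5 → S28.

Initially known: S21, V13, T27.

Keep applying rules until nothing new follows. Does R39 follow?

R39 would need R5 (R6), but R5 is never established.

No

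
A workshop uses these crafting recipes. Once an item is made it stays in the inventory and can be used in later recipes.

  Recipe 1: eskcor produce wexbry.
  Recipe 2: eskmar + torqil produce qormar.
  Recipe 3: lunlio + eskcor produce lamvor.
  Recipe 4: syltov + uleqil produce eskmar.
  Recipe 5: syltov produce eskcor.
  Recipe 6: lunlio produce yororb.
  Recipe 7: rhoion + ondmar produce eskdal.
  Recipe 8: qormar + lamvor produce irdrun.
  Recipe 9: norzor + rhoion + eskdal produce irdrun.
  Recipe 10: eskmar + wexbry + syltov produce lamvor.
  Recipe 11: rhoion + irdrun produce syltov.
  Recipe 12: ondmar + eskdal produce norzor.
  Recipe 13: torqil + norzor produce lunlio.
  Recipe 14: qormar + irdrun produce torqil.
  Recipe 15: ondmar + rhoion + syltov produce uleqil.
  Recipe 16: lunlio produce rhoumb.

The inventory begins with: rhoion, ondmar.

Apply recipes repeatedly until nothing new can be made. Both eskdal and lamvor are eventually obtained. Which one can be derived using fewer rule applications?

eskdal: Using Recipe 7, rhoion and ondmar make eskdal. [1 rule application]
lamvor: Using Recipe 7, rhoion and ondmar make eskdal. Using Recipe 12, ondmar and eskdal make norzor. norzor + rhoion + eskdal → irdrun (Recipe 9). rhoion + irdrun → syltov (Recipe 11). Using Recipe 15, ondmar, rhoion, and syltov make uleqil. Using Recipe 5, syltov makes eskcor. Using Recipe 1, eskcor makes wexbry. Using Recipe 4, syltov and uleqil make eskmar. Using Recipe 10, eskmar, wexbry, and syltov make lamvor. [9 rule applications]
eskdal needs fewer.

eskdal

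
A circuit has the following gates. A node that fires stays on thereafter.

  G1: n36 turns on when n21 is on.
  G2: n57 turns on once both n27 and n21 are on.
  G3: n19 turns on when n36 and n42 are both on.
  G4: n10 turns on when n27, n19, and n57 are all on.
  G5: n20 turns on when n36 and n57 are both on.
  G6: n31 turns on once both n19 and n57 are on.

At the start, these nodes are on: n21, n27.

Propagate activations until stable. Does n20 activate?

n27 and n21 are on, so n57 turns on (G2).
G1: n21 on → n36 on.
n36 and n57 are on, so n20 turns on (G5).

Yes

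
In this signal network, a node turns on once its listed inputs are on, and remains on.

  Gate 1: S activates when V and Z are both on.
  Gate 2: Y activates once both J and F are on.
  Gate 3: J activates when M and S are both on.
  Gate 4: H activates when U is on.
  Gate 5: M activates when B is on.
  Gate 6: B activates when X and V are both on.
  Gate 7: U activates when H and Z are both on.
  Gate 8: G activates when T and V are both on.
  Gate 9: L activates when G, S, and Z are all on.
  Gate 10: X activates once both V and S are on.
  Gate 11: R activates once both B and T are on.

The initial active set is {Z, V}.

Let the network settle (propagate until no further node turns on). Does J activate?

V and Z are on, so S activates (Gate 1).
Gate 10: V and S on → X on.
Gate 6: X and V on → B on.
Gate 5: B on → M on.
M and S are on, so J activates (Gate 3).

Yes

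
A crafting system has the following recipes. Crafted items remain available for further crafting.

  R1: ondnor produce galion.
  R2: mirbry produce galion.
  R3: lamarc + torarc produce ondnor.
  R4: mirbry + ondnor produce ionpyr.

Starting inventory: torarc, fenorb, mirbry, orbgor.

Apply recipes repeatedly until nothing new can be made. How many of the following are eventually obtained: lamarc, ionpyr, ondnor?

0

No rule produces lamarc, and it is not given.
ionpyr would need mirbry and ondnor (R4), but ondnor is never obtained.
ondnor would need lamarc and torarc (R3), but lamarc is never obtained.
None of the 3 are reached.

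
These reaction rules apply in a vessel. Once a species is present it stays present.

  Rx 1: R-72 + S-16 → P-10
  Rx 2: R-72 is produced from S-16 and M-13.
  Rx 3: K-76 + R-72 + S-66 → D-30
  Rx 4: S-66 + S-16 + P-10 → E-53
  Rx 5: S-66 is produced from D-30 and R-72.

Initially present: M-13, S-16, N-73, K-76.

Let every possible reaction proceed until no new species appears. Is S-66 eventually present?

No

S-66 would need D-30 and R-72 (Rx 5), but D-30 never forms.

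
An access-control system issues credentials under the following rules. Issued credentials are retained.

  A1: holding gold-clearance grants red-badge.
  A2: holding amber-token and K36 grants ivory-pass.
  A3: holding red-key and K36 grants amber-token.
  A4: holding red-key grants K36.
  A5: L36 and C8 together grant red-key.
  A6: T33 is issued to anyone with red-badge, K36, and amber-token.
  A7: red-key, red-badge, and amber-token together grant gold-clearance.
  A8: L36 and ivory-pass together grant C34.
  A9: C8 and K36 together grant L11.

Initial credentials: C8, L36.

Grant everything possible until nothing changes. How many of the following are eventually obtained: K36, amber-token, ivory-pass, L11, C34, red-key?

Holding L36 and C8 grants red-key (A5).
Holding red-key grants K36 (A4).
Holding red-key and K36 grants amber-token (A3).
Holding C8 and K36 grants L11 (A9).
Holding amber-token and K36 grants ivory-pass (A2).
Holding L36 and ivory-pass grants C34 (A8).
K36: reached.
amber-token: reached.
ivory-pass: reached.
L11: reached.
C34: reached.
red-key: reached.
All 6 are reached.

6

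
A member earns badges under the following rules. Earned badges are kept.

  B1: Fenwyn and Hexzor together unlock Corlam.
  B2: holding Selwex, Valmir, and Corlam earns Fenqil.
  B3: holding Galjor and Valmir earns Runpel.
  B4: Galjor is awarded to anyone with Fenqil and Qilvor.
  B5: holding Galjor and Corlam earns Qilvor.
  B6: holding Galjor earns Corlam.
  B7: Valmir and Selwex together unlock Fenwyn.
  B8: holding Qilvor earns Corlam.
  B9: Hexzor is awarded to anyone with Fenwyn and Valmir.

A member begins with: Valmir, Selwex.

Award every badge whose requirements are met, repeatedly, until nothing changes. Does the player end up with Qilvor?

Qilvor would need Galjor and Corlam (B5), but Galjor is never earned.

No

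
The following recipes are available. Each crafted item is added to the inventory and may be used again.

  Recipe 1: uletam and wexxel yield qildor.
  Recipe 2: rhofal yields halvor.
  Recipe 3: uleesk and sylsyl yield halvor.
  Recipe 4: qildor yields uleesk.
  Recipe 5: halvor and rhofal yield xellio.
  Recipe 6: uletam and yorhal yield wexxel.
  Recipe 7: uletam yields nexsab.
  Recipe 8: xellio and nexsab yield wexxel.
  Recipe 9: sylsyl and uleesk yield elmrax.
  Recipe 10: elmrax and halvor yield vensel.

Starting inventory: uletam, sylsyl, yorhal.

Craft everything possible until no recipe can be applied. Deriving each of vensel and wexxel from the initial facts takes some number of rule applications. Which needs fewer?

wexxel

wexxel: uletam and yorhal → wexxel (Recipe 6). [1 rule application]
vensel: uletam and yorhal → wexxel (Recipe 6). Using Recipe 1, uletam and wexxel make qildor. qildor → uleesk (Recipe 4). Using Recipe 3, uleesk and sylsyl make halvor. sylsyl and uleesk → elmrax (Recipe 9). Using Recipe 10, elmrax and halvor make vensel. [6 rule applications]
wexxel needs fewer.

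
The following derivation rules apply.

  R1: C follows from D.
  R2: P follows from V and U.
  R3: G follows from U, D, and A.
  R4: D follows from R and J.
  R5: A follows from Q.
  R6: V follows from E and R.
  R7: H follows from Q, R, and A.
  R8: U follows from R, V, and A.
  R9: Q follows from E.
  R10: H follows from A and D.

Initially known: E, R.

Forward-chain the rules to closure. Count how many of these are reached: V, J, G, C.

1

From E and R, R6 gives V.
V: reached.
No rule produces J, and it is not given.
G would need U, D, and A (R3), but D is never established.
C would need D (R1), but D is never established.
Reached: V — 1 of the 4.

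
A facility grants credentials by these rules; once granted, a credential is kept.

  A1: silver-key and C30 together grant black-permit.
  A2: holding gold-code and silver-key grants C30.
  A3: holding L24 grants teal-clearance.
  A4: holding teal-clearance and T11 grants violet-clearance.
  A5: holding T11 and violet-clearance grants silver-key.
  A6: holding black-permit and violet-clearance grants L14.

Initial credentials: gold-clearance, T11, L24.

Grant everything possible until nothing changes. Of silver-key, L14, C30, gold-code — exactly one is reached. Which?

silver-key

Holding L24 grants teal-clearance (A3).
Holding teal-clearance and T11 grants violet-clearance (A4).
Holding T11 and violet-clearance grants silver-key (A5).
L14 would need black-permit and violet-clearance (A6), but black-permit is never granted. C30 would need gold-code and silver-key (A2), but gold-code is never granted. No rule produces gold-code, and it is not given.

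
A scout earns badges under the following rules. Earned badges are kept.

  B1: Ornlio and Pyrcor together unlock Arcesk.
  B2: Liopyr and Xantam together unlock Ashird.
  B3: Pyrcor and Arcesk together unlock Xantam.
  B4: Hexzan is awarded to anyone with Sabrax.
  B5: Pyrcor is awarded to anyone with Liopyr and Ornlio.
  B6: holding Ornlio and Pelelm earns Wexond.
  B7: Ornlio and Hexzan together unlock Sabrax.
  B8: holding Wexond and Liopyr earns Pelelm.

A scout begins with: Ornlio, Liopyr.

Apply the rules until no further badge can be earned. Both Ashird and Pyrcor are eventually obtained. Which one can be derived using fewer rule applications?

Pyrcor

Pyrcor: With Liopyr and Ornlio, Pyrcor is earned (B5). [1 rule application]
Ashird: With Liopyr and Ornlio, Pyrcor is earned (B5). With Ornlio and Pyrcor, Arcesk is earned (B1). With Pyrcor and Arcesk, Xantam is earned (B3). With Liopyr and Xantam, Ashird is earned (B2). [4 rule applications]
Pyrcor needs fewer.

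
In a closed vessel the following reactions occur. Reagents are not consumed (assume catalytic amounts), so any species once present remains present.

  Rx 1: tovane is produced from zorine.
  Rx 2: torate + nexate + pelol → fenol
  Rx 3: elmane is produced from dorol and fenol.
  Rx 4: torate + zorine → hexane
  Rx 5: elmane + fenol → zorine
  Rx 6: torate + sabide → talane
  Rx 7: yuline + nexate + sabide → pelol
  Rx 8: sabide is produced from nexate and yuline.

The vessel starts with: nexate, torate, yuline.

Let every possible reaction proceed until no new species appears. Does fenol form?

Yes

nexate and yuline present → sabide forms (Rx 8).
yuline, nexate, and sabide present → pelol forms (Rx 7).
torate, nexate, and pelol present → fenol forms (Rx 2).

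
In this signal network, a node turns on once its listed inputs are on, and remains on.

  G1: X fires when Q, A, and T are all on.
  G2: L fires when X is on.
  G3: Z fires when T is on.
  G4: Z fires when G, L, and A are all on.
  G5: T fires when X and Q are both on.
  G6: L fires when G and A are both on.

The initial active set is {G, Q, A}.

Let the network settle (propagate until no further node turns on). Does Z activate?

Yes

G and A are on, so L fires (G6).
G4: G, L, and A on → Z on.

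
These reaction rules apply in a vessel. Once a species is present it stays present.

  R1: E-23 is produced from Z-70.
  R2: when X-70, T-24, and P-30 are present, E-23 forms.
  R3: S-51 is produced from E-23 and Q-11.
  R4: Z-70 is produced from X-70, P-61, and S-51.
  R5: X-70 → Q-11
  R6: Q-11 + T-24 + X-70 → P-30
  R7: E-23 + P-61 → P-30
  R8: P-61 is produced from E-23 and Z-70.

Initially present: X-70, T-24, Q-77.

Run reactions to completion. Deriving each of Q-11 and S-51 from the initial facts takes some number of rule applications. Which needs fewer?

Q-11: X-70 present → Q-11 forms (R5). [1 rule application]
S-51: X-70 present → Q-11 forms (R5). Q-11, T-24, and X-70 present → P-30 forms (R6). X-70, T-24, and P-30 present → E-23 forms (R2). E-23 and Q-11 present → S-51 forms (R3). [4 rule applications]
Q-11 needs fewer.

Q-11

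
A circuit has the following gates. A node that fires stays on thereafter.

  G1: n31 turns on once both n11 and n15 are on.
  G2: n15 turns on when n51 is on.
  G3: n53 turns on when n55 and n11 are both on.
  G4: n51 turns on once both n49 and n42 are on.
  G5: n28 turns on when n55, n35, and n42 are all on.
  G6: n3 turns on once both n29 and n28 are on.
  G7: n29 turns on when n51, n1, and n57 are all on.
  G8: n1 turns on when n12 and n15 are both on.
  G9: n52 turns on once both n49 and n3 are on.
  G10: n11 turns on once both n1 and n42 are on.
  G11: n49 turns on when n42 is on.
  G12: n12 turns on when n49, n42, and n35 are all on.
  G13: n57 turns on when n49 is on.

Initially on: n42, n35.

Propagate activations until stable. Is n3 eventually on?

n3 would need n29 and n28 (G6), but n28 never turns on.

No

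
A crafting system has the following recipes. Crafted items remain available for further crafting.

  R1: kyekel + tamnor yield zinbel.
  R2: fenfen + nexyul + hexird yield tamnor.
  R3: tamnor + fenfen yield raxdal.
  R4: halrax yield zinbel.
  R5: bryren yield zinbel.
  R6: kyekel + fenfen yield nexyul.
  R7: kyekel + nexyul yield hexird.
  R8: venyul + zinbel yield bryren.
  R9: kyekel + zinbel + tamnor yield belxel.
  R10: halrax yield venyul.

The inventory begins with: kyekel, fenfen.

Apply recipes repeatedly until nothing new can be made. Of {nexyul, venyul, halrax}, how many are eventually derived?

Using R6, kyekel and fenfen make nexyul.
nexyul: reached.
venyul would need halrax (R10), but halrax is never obtained.
No rule produces halrax, and it is not given.
Reached: nexyul — 1 of the 3.

1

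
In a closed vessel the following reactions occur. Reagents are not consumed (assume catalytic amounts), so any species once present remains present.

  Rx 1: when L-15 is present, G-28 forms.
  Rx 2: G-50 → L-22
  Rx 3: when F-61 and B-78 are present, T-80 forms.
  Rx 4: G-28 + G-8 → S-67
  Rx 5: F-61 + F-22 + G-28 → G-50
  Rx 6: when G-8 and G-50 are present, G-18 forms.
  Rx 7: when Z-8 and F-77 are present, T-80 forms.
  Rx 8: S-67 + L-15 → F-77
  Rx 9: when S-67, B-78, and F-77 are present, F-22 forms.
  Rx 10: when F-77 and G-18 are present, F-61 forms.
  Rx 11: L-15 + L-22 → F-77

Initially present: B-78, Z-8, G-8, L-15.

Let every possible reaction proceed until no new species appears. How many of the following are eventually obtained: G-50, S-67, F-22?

2

L-15 present → G-28 forms (Rx 1).
G-28 and G-8 present → S-67 forms (Rx 4).
S-67 and L-15 present → F-77 forms (Rx 8).
S-67, B-78, and F-77 present → F-22 forms (Rx 9).
G-50 would need F-61, F-22, and G-28 (Rx 5), but F-61 never forms.
S-67: reached.
F-22: reached.
Reached: S-67 and F-22 — 2 of the 3.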